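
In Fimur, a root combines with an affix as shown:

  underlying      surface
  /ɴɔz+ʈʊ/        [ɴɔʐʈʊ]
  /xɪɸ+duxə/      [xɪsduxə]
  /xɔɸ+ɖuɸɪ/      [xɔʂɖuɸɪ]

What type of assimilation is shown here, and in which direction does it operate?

Comparing underlying and surface forms, /z/ → [ʐ] is the alternation; the neighbouring /ʈ/ is constant.
/z/ is alveolar while /ʈ/ is retroflex; the output [ʐ] is retroflex, matching the trigger — so the feature that spreads is place.
Manner and voice are unchanged, so the assimilation is partial, not total.
Checking the remaining alternations: /ɸ/ → [s] before /d/ (bilabial → alveolar, matching alveolar); /ɸ/ → [ʂ] before /ɖ/ (bilabial → retroflex, matching retroflex) — only place changes, and always toward the following segment.
Since the segment that changes precedes the conditioning segment, the assimilation is regressive.

regressive place assimilation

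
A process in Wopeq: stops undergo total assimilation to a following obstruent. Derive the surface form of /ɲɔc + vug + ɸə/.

[ɲɔvvuɸɸə]

/c/ is the segment targeted by the rule; it sits immediately before /v/, so it assimilates completely and surfaces as [v].
The same rule applies at the second boundary: /g/ → [ɸ] next to /ɸ/.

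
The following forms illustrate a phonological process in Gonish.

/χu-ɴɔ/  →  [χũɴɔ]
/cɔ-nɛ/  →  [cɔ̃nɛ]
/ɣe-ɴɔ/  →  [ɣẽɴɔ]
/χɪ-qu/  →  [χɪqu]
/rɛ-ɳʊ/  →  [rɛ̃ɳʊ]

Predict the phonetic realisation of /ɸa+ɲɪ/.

The data show regressive nasality assimilation (vowel nasalisation): /u/ → [ũ] before /ɴ/; /ɔ/ → [ɔ̃] before /n/; /e/ → [ẽ] before /ɴ/; /ɛ/ → [ɛ̃] before /ɳ/ — a vowel is nasalised by an immediately following nasal consonant.
No change occurs in [χɪqu] because the vowel at the boundary is adjacent to an oral consonant, not a nasal (/ɪ/ next to /q/).
The vowel /a/ is adjacent to the following nasal /ɲ/, so it acquires [+nasal] and surfaces as [ã].

[ɸãɲɪ]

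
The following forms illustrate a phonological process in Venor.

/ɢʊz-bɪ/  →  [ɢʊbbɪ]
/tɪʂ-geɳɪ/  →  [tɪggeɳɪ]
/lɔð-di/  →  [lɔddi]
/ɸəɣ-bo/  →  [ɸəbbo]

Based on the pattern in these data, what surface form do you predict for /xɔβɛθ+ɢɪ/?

The data show regressive total assimilation (/z/ → [b] before /b/; /ʂ/ → [g] before /g/; /ð/ → [d] before /d/; /ɣ/ → [b] before /b/): in every case the target segment becomes identical to its following neighbour, copying more than a single feature.
/θ/ is the segment targeted by the rule; it sits immediately before /ɢ/, so it assimilates completely and surfaces as [ɢ].

[xɔβɛɢɢɪ]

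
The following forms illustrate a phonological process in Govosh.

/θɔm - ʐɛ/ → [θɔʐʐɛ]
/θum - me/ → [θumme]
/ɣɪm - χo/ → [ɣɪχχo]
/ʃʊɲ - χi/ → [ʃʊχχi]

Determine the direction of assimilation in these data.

Underlying /m/ is realised as [ʐ] next to /ʐ/; /ʐ/ itself does not change.
The output [ʐ] is identical to the trigger /ʐ/ — every feature (place, manner, voicing) has been copied — so this is total assimilation.
The remaining alternations confirm this: /m/ → [χ] before /χ/; /ɲ/ → [χ] before /χ/ — in each case the output is a copy of the following consonant.
In [θumme] the two consonants at the boundary are already identical (/m/ + /m/), so the rule applies vacuously and nothing changes.
The trigger is the following segment, so the direction is regressive (anticipatory).

regressive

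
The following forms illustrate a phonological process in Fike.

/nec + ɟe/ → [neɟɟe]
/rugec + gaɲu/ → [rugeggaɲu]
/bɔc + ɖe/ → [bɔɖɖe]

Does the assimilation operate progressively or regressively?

The segment that alternates is /c/, which surfaces as [ɟ] when adjacent to /ɟ/.
The output [ɟ] is identical to the trigger /ɟ/ — every feature (place, manner, voicing) has been copied — so this is total assimilation.
The remaining alternations confirm this: /c/ → [g] before /g/; /c/ → [ɖ] before /ɖ/ — in each case the output is a copy of the following consonant.
The trigger is the following segment, so the direction is regressive (anticipatory).

regressive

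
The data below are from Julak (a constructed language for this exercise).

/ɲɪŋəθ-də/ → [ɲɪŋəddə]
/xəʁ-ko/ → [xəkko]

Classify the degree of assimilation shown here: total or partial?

total assimilation

Underlying /θ/ is realised as [d] next to /d/; /d/ itself does not change.
The output [d] is identical to the trigger /d/ — every feature (place, manner, voicing) has been copied — so this is total assimilation.
The other form behaves the same way: /ʁ/ → [k] before /k/ — in each case the output is a copy of the following consonant.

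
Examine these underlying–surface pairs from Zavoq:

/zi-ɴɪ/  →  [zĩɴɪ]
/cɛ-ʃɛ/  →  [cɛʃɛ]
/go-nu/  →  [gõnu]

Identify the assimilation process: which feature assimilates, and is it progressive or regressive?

The vowel /i/ surfaces as nasalised [ĩ] next to the following nasal /ɴ/ — it has acquired the [+nasal] feature of its neighbour.
Likewise in the remaining data: /o/ → [õ] before /n/ — each time a vowel is nasalised next to a following nasal.
No change occurs in [cɛʃɛ] because the vowel at the boundary is adjacent to an oral consonant, not a nasal (/ɛ/ next to /ʃ/).
Because the conditioning nasal is to the right of the vowel that changes, the process is regressive (anticipatory).

regressive nasality assimilation (vowel nasalisation)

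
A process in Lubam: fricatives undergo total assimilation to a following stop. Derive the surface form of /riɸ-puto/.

[ripputo]

/ɸ/ is the segment targeted by the rule; it sits immediately before /p/, so it assimilates completely and surfaces as [p].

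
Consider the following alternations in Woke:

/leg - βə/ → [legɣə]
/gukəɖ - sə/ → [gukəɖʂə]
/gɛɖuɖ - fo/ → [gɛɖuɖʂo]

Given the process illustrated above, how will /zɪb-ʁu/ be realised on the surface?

[zɪbβu]

The data show progressive place assimilation: /β/ → [ɣ] after /g/; /s/ → [ʂ] after /ɖ/; /f/ → [ʂ] after /ɖ/. In each pair only place changes, matching the preceding consonant, while manner and voice stay constant.
/ʁ/ is a voiced uvular fricative. The preceding trigger /b/ is bilabial, so /ʁ/ must become bilabial as well.
A voiced bilabial fricative is [β], so the surface segment is [β].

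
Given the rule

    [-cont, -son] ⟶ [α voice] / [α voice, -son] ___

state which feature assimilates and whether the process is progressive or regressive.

The shared variable α links the value of [voice] on the target to the same value on the neighbouring segment, so voicing is the feature that assimilates.
The conditioning segment sits to the left of the focus bar, meaning the trigger precedes the segment that changes — progressive assimilation.

progressive voicing assimilation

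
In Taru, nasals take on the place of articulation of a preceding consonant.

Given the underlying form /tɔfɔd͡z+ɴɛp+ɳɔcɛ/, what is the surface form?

[tɔfɔd͡znɛpmɔcɛ]

/ɴ/ is a voiced uvular nasal. The preceding trigger /d͡z/ is alveolar, so /ɴ/ must become alveolar as well.
A voiced alveolar nasal is [n], so the surface segment is [n].
At the second juncture, /ɳ/ likewise becomes [m] adjacent to /p/.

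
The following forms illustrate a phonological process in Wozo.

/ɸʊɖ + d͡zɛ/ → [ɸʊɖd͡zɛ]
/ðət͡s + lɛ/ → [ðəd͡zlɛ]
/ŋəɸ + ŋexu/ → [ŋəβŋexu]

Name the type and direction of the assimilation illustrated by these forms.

Comparing underlying and surface forms, /t͡s/ → [d͡z] is the alternation; the neighbouring /l/ is constant.
The change voiceless → voiced matches the voicing of the following /l/, identifying this as voicing assimilation.
Place and manner are unchanged, so the assimilation is partial, not total.
The other alternating form patterns the same way: /ɸ/ → [β] before /ŋ/ (voiceless → voiced, matching voiced) — only voicing changes, and always toward the following segment.
No alternation appears in [ɸʊɖd͡zɛ]: there the adjacent consonants already agree in voicing (/ɖ/ and /d͡z/ are both voiced), so this form is consistent with the same rule.
The trigger is the following segment, so the direction is regressive (anticipatory).

regressive voicing assimilation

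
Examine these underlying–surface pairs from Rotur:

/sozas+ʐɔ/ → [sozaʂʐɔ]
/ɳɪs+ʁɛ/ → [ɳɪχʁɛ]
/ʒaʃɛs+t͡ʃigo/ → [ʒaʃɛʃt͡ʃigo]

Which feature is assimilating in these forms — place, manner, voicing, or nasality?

place

Comparing underlying and surface forms, /s/ → [ʂ] is the alternation; the neighbouring /ʐ/ is constant.
/s/ is alveolar while /ʐ/ is retroflex; the output [ʂ] is retroflex, matching the trigger — so the feature that spreads is place.
The other alternating forms pattern the same way: /s/ → [χ] before /ʁ/ (alveolar → uvular, matching uvular); /s/ → [ʃ] before /t͡ʃ/ (alveolar → postalveolar, matching postalveolar) — only place changes, and always toward the following segment.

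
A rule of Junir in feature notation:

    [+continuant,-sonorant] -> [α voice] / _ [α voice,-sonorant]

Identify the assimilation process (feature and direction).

regressive voicing assimilation

The shared variable α links the value of [voice] on the target to the same value on the neighbouring segment, so voicing is the feature that assimilates.
The conditioning segment sits to the right of the focus bar, meaning the trigger follows the segment that changes — regressive assimilation.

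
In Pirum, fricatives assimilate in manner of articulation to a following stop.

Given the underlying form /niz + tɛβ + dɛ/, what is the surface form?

[nidtɛbdɛ]

/z/ is a voiced alveolar fricative. The following trigger /t/ is a stop, so /z/ must become a stop as well.
Changing only its manner to stop gives [d] — the voiced alveolar stop.
At the second juncture, /β/ likewise becomes [b] adjacent to /d/.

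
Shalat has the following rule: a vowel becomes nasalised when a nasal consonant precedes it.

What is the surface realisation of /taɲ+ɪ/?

[taɲɪ̃]

/ɪ/ sits next to the nasal /ɲ/ and is therefore nasalised to [ɪ̃].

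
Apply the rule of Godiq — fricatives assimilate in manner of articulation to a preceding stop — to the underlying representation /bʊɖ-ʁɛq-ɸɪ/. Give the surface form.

The rule targets /ʁ/ (voiced uvular fricative), which sits after the trigger /ɖ/ (stop).
A voiced uvular stop is [ɢ], so the surface segment is [ɢ].
At the second juncture, /ɸ/ likewise becomes [p] adjacent to /q/.

[bʊɖɢɛqpɪ]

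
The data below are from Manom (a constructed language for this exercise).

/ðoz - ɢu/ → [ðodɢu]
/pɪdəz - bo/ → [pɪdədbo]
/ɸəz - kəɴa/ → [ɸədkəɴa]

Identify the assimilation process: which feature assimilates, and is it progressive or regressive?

The segment that alternates is /z/, which surfaces as [d] when adjacent to /ɢ/.
The change fricative → stop matches the manner of the following /ɢ/, identifying this as manner assimilation.
Place and voice are unchanged, so the assimilation is partial, not total.
The same holds elsewhere in the data: /z/ → [d] before /b/ (fricative → stop, matching a stop); /z/ → [d] before /k/ (fricative → stop, matching a stop) — only manner changes, and always toward the following segment.
The trigger is the following segment, so the direction is regressive (anticipatory).

regressive manner assimilation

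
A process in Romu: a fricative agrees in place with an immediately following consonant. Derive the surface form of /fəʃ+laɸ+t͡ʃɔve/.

/ʃ/ is a voiceless postalveolar fricative. The following trigger /l/ is alveolar, so /ʃ/ must become alveolar as well.
The voiceless alveolar fricative is [s], so /ʃ/ → [s].
At the second juncture, /ɸ/ likewise becomes [ʃ] adjacent to /t͡ʃ/.

[fəslaʃt͡ʃɔve]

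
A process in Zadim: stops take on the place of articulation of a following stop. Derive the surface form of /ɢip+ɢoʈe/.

[ɢiqɢoʈe]

/p/ is a voiceless bilabial stop. The following trigger /ɢ/ is uvular, so /p/ must become uvular as well.
Changing only its place to uvular gives [q] — the voiceless uvular stop.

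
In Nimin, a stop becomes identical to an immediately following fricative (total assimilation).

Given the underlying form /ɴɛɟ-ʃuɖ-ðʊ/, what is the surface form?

/ɟ/ is the segment targeted by the rule; it sits immediately before /ʃ/, so it assimilates completely and surfaces as [ʃ].
At the second juncture, /ɖ/ likewise becomes [ð] adjacent to /ð/.

[ɴɛʃʃuððʊ]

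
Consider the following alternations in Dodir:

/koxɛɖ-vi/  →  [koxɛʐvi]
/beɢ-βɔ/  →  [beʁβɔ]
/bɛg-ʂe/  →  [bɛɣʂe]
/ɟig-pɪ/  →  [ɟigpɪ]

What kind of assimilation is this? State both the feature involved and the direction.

regressive manner assimilation

The segment that alternates is /ɖ/, which surfaces as [ʐ] when adjacent to /v/.
/ɖ/ is a stop while /v/ is a fricative; the output [ʐ] is a fricative, matching the trigger — so the feature that spreads is manner.
Place and voice are unchanged, so the assimilation is partial, not total.
The same holds elsewhere in the data: /ɢ/ → [ʁ] before /β/ (stop → fricative, matching a fricative); /g/ → [ɣ] before /ʂ/ (stop → fricative, matching a fricative) — only manner changes, and always toward the following segment.
No alternation appears in [ɟigpɪ]: there the adjacent consonants already agree in manner (/g/ and /p/ are both stops), so this form is consistent with the same rule.
Since the segment that changes precedes the conditioning segment, the assimilation is regressive.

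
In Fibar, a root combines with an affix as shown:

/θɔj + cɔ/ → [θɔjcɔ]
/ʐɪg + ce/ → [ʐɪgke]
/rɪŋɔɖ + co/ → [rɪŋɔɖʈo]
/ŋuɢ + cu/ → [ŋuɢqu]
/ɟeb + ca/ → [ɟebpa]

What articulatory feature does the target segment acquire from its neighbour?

Comparing underlying and surface forms, /c/ → [k] is the alternation; the neighbouring /g/ is constant.
The change palatal → velar matches the place of the preceding /g/, identifying this as place assimilation.
The same holds elsewhere in the data: /c/ → [ʈ] after /ɖ/ (palatal → retroflex, matching retroflex); /c/ → [q] after /ɢ/ (palatal → uvular, matching uvular); /c/ → [p] after /b/ (palatal → bilabial, matching bilabial) — only place changes, and always toward the preceding segment.
Nothing changes in [θɔjcɔ]: there the adjacent consonants already agree in place (/c/ and /j/ are both palatal), so this form is consistent with the same rule.

place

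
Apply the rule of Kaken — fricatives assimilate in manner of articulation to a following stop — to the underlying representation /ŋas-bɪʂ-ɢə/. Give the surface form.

/s/ is a voiceless alveolar fricative. The following trigger /b/ is a stop, so /s/ must become a stop as well.
Changing only its manner to stop gives [t] — the voiceless alveolar stop.
At the second juncture, /ʂ/ likewise becomes [ʈ] adjacent to /ɢ/.

[ŋatbɪʈɢə]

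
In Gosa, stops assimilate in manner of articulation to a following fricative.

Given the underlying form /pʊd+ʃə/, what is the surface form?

[pʊzʃə]

/d/ is a voiced alveolar stop. The following trigger /ʃ/ is a fricative, so /d/ must become a fricative as well.
The voiced alveolar fricative is [z], so /d/ → [z].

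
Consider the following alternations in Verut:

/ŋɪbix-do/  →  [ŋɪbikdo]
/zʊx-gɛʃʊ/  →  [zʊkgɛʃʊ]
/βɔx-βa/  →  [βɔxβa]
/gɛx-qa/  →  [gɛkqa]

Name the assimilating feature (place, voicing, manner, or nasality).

manner

The segment that alternates is /x/, which surfaces as [k] when adjacent to /d/.
The change fricative → stop matches the manner of the following /d/, identifying this as manner assimilation.
Checking the remaining alternations: /x/ → [k] before /g/ (fricative → stop, matching a stop); /x/ → [k] before /q/ (fricative → stop, matching a stop) — only manner changes, and always toward the following segment.
No alternation appears in [βɔxβa]: there the adjacent consonants already agree in manner (/x/ and /β/ are both fricatives), so this form is consistent with the same rule.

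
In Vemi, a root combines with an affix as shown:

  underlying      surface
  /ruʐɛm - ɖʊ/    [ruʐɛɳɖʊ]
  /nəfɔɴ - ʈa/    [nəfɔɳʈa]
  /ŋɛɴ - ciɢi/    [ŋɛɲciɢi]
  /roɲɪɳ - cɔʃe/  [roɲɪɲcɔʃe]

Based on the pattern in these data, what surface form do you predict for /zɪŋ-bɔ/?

[zɪmbɔ]

The data show regressive place assimilation: /m/ → [ɳ] before /ɖ/; /ɴ/ → [ɳ] before /ʈ/; /ɴ/ → [ɲ] before /c/; /ɳ/ → [ɲ] before /c/. In each pair only place changes, matching the following consonant, while manner and voice stay constant.
The rule targets /ŋ/ (voiced velar nasal), which sits before the trigger /b/ (bilabial).
The voiced bilabial nasal is [m], so /ŋ/ → [m].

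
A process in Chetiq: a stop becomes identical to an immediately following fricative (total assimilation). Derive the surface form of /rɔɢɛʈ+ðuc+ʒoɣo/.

/ʈ/ is the segment targeted by the rule; it sits immediately before /ð/, so it assimilates completely and surfaces as [ð].
The same rule applies at the second boundary: /c/ → [ʒ] next to /ʒ/.

[rɔɢɛððuʒʒoɣo]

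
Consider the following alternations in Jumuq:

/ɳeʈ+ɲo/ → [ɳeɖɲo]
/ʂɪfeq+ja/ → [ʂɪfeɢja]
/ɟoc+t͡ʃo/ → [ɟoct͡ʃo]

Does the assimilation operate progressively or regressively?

regressive

The segment that alternates is /ʈ/, which surfaces as [ɖ] when adjacent to /ɲ/.
The change voiceless → voiced matches the voicing of the following /ɲ/, identifying this as voicing assimilation.
The other alternating form patterns the same way: /q/ → [ɢ] before /j/ (voiceless → voiced, matching voiced) — only voicing changes, and always toward the following segment.
Nothing changes in [ɟoct͡ʃo]: there the adjacent consonants already agree in voicing (/c/ and /t͡ʃ/ are both voiceless), so this form is consistent with the same rule.
The trigger is the following segment, so the direction is regressive (anticipatory).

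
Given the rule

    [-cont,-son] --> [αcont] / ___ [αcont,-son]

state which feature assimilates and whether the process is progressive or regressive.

regressive manner assimilation

The rule copies [cont] (continuancy) from the environment onto the target stops; since [±cont] encodes the stop/fricative manner contrast, the assimilating dimension is manner.
The conditioning segment sits to the right of the focus bar, meaning the trigger follows the segment that changes — regressive assimilation.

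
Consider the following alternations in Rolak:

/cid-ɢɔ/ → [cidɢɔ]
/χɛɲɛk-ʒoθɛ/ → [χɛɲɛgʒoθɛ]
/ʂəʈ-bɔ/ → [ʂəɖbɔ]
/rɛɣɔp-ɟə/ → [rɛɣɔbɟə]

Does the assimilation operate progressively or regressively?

The segment that alternates is /k/, which surfaces as [g] when adjacent to /ʒ/.
/k/ is voiceless while /ʒ/ is voiced; the output [g] is voiced, matching the trigger — so the feature that spreads is voicing.
Checking the remaining alternations: /ʈ/ → [ɖ] before /b/ (voiceless → voiced, matching voiced); /p/ → [b] before /ɟ/ (voiceless → voiced, matching voiced) — only voicing changes, and always toward the following segment.
Nothing changes in [cidɢɔ]: there the adjacent consonants already agree in voicing (/d/ and /ɢ/ are both voiced), so this form is consistent with the same rule.
Since the segment that changes precedes the conditioning segment, the assimilation is regressive.

regressive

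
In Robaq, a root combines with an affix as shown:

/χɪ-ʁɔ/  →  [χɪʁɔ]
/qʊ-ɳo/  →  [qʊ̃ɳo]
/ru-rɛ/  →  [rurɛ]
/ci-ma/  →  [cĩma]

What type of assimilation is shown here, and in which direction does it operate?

regressive nasality assimilation (vowel nasalisation)

The vowel /ʊ/ surfaces as nasalised [ʊ̃] next to the following nasal /ɳ/ — it has acquired the [+nasal] feature of its neighbour.
The other form shows the same pattern: /i/ → [ĩ] before /m/ — each time a vowel is nasalised next to a following nasal.
No change occurs in [χɪʁɔ], [rurɛ] because the vowel at the boundary is adjacent to an oral consonant, not a nasal (/ɪ/ next to /ʁ/; /u/ next to /r/).
Because the conditioning nasal is to the right of the vowel that changes, the process is regressive (anticipatory).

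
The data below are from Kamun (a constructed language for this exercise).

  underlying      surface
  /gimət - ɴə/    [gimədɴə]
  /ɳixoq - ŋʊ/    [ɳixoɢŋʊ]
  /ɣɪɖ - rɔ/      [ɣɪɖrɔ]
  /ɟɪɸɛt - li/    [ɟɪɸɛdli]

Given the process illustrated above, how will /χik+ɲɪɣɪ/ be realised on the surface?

[χigɲɪɣɪ]

The data show regressive voicing assimilation: /t/ → [d] before /ɴ/; /q/ → [ɢ] before /ŋ/; /t/ → [d] before /l/. In each pair only voicing changes, matching the following consonant, while place and manner stay constant.
Nothing changes in [ɣɪɖrɔ]: there the adjacent consonants already agree in voicing (/ɖ/ and /r/ are both voiced), so this form is consistent with the same rule.
/k/ is a voiceless velar stop. The following trigger /ɲ/ is voiced, so /k/ must become voiced as well.
Changing only its voicing to voiced gives [g] — the voiced velar stop.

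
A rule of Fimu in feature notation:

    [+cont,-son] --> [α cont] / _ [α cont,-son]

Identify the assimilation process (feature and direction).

regressive manner assimilation

The shared variable α links the value of [cont] on the target to that of the neighbouring obstruent. [cont] distinguishes stops from fricatives — a manner-of-articulation feature — so this is manner assimilation.
Since the environment is written after the underscore, the trigger follows the target; the direction is regressive.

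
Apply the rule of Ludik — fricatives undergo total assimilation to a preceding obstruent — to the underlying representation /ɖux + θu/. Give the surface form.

/θ/ is the segment targeted by the rule; it sits immediately after /x/, so it assimilates completely and surfaces as [x].

[ɖuxxu]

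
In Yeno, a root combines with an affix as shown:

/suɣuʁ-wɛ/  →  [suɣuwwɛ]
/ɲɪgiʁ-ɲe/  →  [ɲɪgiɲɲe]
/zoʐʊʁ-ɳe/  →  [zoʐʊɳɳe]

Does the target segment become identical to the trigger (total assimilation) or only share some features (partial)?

The segment that alternates is /ʁ/, which surfaces as [w] when adjacent to /w/.
The output [w] is identical to the trigger /w/ — every feature (place, manner, voicing) has been copied — so this is total assimilation.
The other forms behave the same way: /ʁ/ → [ɲ] before /ɲ/; /ʁ/ → [ɳ] before /ɳ/ — in each case the output is a copy of the following consonant.

total assimilation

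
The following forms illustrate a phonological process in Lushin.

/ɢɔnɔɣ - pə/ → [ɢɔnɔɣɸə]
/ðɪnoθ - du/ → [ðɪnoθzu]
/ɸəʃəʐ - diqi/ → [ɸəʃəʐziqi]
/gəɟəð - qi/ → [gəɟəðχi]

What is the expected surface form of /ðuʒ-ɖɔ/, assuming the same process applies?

The data show progressive manner assimilation: /p/ → [ɸ] after /ɣ/; /d/ → [z] after /θ/; /d/ → [z] after /ʐ/; /q/ → [χ] after /ð/. In each pair only manner changes, matching the preceding consonant, while place and voice stay constant.
/ɖ/ is a voiced retroflex stop. The preceding trigger /ʒ/ is a fricative, so /ɖ/ must become a fricative as well.
Changing only its manner to fricative gives [ʐ] — the voiced retroflex fricative.

[ðuʒʐɔ]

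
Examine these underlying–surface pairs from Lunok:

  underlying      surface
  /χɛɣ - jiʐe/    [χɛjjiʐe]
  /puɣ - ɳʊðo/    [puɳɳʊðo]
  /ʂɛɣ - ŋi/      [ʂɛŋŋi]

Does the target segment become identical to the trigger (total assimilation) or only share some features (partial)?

Comparing underlying and surface forms, /ɣ/ → [j] is the alternation; the neighbouring /j/ is constant.
The output [j] is identical to the trigger /j/ — every feature (place, manner, voicing) has been copied — so this is total assimilation.
The remaining alternations confirm this: /ɣ/ → [ɳ] before /ɳ/; /ɣ/ → [ŋ] before /ŋ/ — in each case the output is a copy of the following consonant.

total assimilation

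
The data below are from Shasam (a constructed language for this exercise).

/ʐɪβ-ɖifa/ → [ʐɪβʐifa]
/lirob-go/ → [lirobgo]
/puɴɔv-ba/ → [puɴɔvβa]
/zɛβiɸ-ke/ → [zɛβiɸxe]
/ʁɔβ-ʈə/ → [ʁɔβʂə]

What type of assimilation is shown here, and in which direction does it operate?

Underlying /ɖ/ is realised as [ʐ] next to /β/; /β/ itself does not change.
The change stop → fricative matches the manner of the preceding /β/, identifying this as manner assimilation.
Place and voice are unchanged, so the assimilation is partial, not total.
Checking the remaining alternations: /b/ → [β] after /v/ (stop → fricative, matching a fricative); /k/ → [x] after /ɸ/ (stop → fricative, matching a fricative); /ʈ/ → [ʂ] after /β/ (stop → fricative, matching a fricative) — only manner changes, and always toward the preceding segment.
Nothing changes in [lirobgo]: there the adjacent consonants already agree in manner (/g/ and /b/ are both stops), so this form is consistent with the same rule.
The trigger is the preceding segment, so the direction is progressive (perseverative).

progressive manner assimilation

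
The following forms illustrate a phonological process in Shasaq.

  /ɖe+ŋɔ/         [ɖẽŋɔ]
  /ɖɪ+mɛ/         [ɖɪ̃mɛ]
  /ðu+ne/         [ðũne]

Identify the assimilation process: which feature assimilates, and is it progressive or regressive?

The vowel /e/ surfaces as nasalised [ẽ] next to the following nasal /ŋ/ — it has acquired the [+nasal] feature of its neighbour.
Likewise in the remaining data: /ɪ/ → [ɪ̃] before /m/; /u/ → [ũ] before /n/ — each time a vowel is nasalised next to a following nasal.
Because the conditioning nasal is to the right of the vowel that changes, the process is regressive (anticipatory).

regressive nasality assimilation (vowel nasalisation)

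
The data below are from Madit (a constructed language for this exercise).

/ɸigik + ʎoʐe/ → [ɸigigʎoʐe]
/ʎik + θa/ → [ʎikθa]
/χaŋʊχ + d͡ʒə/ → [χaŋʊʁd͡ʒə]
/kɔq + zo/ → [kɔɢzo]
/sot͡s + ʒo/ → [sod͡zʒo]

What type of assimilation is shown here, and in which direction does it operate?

regressive voicing assimilation

Comparing underlying and surface forms, /k/ → [g] is the alternation; the neighbouring /ʎ/ is constant.
/k/ is voiceless while /ʎ/ is voiced; the output [g] is voiced, matching the trigger — so the feature that spreads is voicing.
Place and manner are unchanged, so the assimilation is partial, not total.
The other alternating forms pattern the same way: /χ/ → [ʁ] before /d͡ʒ/ (voiceless → voiced, matching voiced); /q/ → [ɢ] before /z/ (voiceless → voiced, matching voiced); /t͡s/ → [d͡z] before /ʒ/ (voiceless → voiced, matching voiced) — only voicing changes, and always toward the following segment.
Nothing changes in [ʎikθa]: there the adjacent consonants already agree in voicing (/k/ and /θ/ are both voiceless), so this form is consistent with the same rule.
The trigger is the following segment, so the direction is regressive (anticipatory).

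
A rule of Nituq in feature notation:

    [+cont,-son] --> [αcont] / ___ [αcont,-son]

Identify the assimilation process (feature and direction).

regressive manner assimilation

The rule copies [cont] (continuancy) from the environment onto the target fricatives; since [±cont] encodes the stop/fricative manner contrast, the assimilating dimension is manner.
Since the environment is written after the underscore, the trigger follows the target; the direction is regressive.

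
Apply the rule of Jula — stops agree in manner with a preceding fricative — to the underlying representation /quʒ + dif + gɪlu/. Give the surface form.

The rule targets /d/ (voiced alveolar stop), which sits after the trigger /ʒ/ (fricative).
A voiced alveolar fricative is [z], so the surface segment is [z].
The same rule applies at the second boundary: /g/ → [ɣ] next to /f/.

[quʒzifɣɪlu]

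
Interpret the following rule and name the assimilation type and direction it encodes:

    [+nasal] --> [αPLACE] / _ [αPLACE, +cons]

The shared variable α links the value of the place features (abbreviated [PLACE]) on the target to the same value on the neighbouring segment, so place is the feature that assimilates.
The conditioning segment sits to the right of the focus bar, meaning the trigger follows the segment that changes — regressive assimilation.

regressive place assimilation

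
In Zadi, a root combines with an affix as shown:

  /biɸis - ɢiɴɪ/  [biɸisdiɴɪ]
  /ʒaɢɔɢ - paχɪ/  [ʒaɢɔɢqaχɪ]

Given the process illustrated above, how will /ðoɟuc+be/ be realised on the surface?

The data show progressive place assimilation: /ɢ/ → [d] after /s/; /p/ → [q] after /ɢ/. In each pair only place changes, matching the preceding consonant, while manner and voice stay constant.
/b/ is a voiced bilabial stop. The preceding trigger /c/ is palatal, so /b/ must become palatal as well.
A voiced palatal stop is [ɟ], so the surface segment is [ɟ].

[ðoɟucɟe]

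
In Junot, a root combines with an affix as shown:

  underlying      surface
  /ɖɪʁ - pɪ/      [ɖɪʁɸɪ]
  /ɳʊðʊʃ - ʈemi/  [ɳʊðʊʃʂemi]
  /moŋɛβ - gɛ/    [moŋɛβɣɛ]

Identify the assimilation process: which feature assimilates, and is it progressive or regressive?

progressive manner assimilation

The segment that alternates is /p/, which surfaces as [ɸ] when adjacent to /ʁ/.
The change stop → fricative matches the manner of the preceding /ʁ/, identifying this as manner assimilation.
Place and voice are unchanged, so the assimilation is partial, not total.
Checking the remaining alternations: /ʈ/ → [ʂ] after /ʃ/ (stop → fricative, matching a fricative); /g/ → [ɣ] after /β/ (stop → fricative, matching a fricative) — only manner changes, and always toward the preceding segment.
The trigger is the preceding segment, so the direction is progressive (perseverative).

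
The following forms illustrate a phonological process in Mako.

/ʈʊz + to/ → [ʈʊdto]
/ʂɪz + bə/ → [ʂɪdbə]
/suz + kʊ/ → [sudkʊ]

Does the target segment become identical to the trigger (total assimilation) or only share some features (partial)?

Underlying /z/ is realised as [d] next to /t/; /t/ itself does not change.
/z/ is a fricative while /t/ is a stop; the output [d] is a stop, matching the trigger — so the feature that spreads is manner.
Place and voice are unchanged, so the assimilation is partial, not total.
The other alternating forms pattern the same way: /z/ → [d] before /b/ (fricative → stop, matching a stop); /z/ → [d] before /k/ (fricative → stop, matching a stop) — only manner changes, and always toward the following segment.

partial assimilation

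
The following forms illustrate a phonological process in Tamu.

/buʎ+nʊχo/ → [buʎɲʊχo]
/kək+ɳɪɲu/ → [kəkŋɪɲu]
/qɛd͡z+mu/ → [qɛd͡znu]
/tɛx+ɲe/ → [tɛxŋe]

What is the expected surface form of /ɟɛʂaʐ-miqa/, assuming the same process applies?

The data show progressive place assimilation: /n/ → [ɲ] after /ʎ/; /ɳ/ → [ŋ] after /k/; /m/ → [n] after /d͡z/; /ɲ/ → [ŋ] after /x/. In each pair only place changes, matching the preceding consonant, while manner and voice stay constant.
/m/ is a voiced bilabial nasal. The preceding trigger /ʐ/ is retroflex, so /m/ must become retroflex as well.
Changing only its place to retroflex gives [ɳ] — the voiced retroflex nasal.

[ɟɛʂaʐɳiqa]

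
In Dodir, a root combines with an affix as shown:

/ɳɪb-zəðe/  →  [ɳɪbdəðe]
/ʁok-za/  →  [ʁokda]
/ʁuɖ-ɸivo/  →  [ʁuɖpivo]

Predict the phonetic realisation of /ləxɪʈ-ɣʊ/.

The data show progressive manner assimilation: /z/ → [d] after /b/; /z/ → [d] after /k/; /ɸ/ → [p] after /ɖ/. In each pair only manner changes, matching the preceding consonant, while place and voice stay constant.
The rule targets /ɣ/ (voiced velar fricative), which sits after the trigger /ʈ/ (stop).
The voiced velar stop is [g], so /ɣ/ → [g].

[ləxɪʈgʊ]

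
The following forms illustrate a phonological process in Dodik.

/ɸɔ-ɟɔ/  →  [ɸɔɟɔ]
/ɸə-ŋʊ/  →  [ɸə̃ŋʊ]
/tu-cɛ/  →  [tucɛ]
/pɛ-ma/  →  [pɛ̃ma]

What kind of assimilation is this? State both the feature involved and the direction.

The vowel /ə/ surfaces as nasalised [ə̃] next to the following nasal /ŋ/ — it has acquired the [+nasal] feature of its neighbour.
The other form shows the same pattern: /ɛ/ → [ɛ̃] before /m/ — each time a vowel is nasalised next to a following nasal.
No change occurs in [ɸɔɟɔ], [tucɛ] because the vowel at the boundary is adjacent to an oral consonant, not a nasal (/ɔ/ next to /ɟ/; /u/ next to /c/).
Because the conditioning nasal is to the right of the vowel that changes, the process is regressive (anticipatory).

regressive nasality assimilation (vowel nasalisation)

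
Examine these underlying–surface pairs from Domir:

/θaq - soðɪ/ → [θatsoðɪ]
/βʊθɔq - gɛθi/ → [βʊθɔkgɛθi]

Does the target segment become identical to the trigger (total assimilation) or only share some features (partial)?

The segment that alternates is /q/, which surfaces as [t] when adjacent to /s/.
The change uvular → alveolar matches the place of the following /s/, identifying this as place assimilation.
Manner and voice are unchanged, so the assimilation is partial, not total.
The other alternating form patterns the same way: /q/ → [k] before /g/ (uvular → velar, matching velar) — only place changes, and always toward the following segment.

partial assimilation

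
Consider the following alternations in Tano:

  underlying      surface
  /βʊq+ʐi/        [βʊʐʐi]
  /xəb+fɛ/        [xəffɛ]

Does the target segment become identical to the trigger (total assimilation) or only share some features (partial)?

The segment that alternates is /q/, which surfaces as [ʐ] when adjacent to /ʐ/.
The output [ʐ] is identical to the trigger /ʐ/ — every feature (place, manner, voicing) has been copied — so this is total assimilation.
The other form behaves the same way: /b/ → [f] before /f/ — in each case the output is a copy of the following consonant.

total assimilation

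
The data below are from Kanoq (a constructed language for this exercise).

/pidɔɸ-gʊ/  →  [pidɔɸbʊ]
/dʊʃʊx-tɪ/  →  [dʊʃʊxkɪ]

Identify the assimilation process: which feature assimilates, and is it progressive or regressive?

progressive place assimilation

The segment that alternates is /g/, which surfaces as [b] when adjacent to /ɸ/.
The change velar → bilabial matches the place of the preceding /ɸ/, identifying this as place assimilation.
Manner and voice are unchanged, so the assimilation is partial, not total.
The other alternating form patterns the same way: /t/ → [k] after /x/ (alveolar → velar, matching velar) — only place changes, and always toward the preceding segment.
The trigger is the preceding segment, so the direction is progressive (perseverative).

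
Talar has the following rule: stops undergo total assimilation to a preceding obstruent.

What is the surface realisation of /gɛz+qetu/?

[gɛzzetu]

/q/ is the segment targeted by the rule; it sits immediately after /z/, so it assimilates completely and surfaces as [z].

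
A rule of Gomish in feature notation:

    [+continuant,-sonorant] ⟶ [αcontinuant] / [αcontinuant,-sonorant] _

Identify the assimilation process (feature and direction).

The shared variable α links the value of [continuant] on the target to that of the neighbouring obstruent. [continuant] distinguishes stops from fricatives — a manner-of-articulation feature — so this is manner assimilation.
The conditioning segment sits to the left of the focus bar, meaning the trigger precedes the segment that changes — progressive assimilation.

progressive manner assimilation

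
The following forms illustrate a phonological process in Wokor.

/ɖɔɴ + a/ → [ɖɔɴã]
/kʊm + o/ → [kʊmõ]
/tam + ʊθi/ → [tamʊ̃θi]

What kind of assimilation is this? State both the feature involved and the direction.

The vowel /a/ surfaces as nasalised [ã] next to the preceding nasal /ɴ/ — it has acquired the [+nasal] feature of its neighbour.
Likewise in the remaining data: /o/ → [õ] after /m/; /ʊ/ → [ʊ̃] after /m/ — each time a vowel is nasalised next to a preceding nasal.
Because the conditioning nasal is to the left of the vowel that changes, the process is progressive (perseverative).

progressive nasality assimilation (vowel nasalisation)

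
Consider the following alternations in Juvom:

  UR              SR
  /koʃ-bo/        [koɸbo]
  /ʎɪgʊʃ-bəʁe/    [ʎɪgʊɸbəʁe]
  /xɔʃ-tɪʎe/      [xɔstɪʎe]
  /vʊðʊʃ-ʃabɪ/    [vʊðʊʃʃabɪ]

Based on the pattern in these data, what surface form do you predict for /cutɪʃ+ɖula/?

[cutɪʂɖula]

The data show regressive place assimilation: /ʃ/ → [ɸ] before /b/; /ʃ/ → [s] before /t/. In each pair only place changes, matching the following consonant, while manner and voice stay constant.
Nothing changes in [vʊðʊʃʃabɪ]: there the adjacent consonants already agree in place (/ʃ/ and /ʃ/ are both postalveolar), so this form is consistent with the same rule.
The rule targets /ʃ/ (voiceless postalveolar fricative), which sits before the trigger /ɖ/ (retroflex).
The voiceless retroflex fricative is [ʂ], so /ʃ/ → [ʂ].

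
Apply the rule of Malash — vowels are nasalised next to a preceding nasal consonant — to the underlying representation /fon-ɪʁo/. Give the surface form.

/ɪ/ sits next to the nasal /n/ and is therefore nasalised to [ɪ̃].

[fonɪ̃ʁo]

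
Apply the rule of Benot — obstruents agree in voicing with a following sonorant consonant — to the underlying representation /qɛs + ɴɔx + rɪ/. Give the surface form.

The rule targets /s/ (voiceless alveolar fricative), which sits before the trigger /ɴ/ (voiced).
A voiced alveolar fricative is [z], so the surface segment is [z].
At the second juncture, /x/ likewise becomes [ɣ] adjacent to /r/.

[qɛzɴɔɣrɪ]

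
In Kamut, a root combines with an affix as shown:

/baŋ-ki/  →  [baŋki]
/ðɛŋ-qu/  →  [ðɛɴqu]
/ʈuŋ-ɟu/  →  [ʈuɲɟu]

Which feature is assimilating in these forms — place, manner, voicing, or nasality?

Comparing underlying and surface forms, /ŋ/ → [ɴ] is the alternation; the neighbouring /q/ is constant.
/ŋ/ is velar while /q/ is uvular; the output [ɴ] is uvular, matching the trigger — so the feature that spreads is place.
The other alternating form patterns the same way: /ŋ/ → [ɲ] before /ɟ/ (velar → palatal, matching palatal) — only place changes, and always toward the following segment.
Nothing changes in [baŋki]: there the adjacent consonants already agree in place (/ŋ/ and /k/ are both velar), so this form is consistent with the same rule.

place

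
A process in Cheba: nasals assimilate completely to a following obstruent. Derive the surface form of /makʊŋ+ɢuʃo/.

[makʊɢɢuʃo]

/ŋ/ is the segment targeted by the rule; it sits immediately before /ɢ/, so it assimilates completely and surfaces as [ɢ].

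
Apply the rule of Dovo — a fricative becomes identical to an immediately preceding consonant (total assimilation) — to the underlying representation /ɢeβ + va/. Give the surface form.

/v/ is the segment targeted by the rule; it sits immediately after /β/, so it assimilates completely and surfaces as [β].

[ɢeββa]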